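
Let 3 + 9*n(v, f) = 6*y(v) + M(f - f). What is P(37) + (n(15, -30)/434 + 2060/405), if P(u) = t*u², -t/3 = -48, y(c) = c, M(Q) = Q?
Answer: 6930298535/35154 ≈ 1.9714e+5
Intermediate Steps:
n(v, f) = -⅓ + 2*v/3 (n(v, f) = -⅓ + (6*v + (f - f))/9 = -⅓ + (6*v + 0)/9 = -⅓ + (6*v)/9 = -⅓ + 2*v/3)
t = 144 (t = -3*(-48) = 144)
P(u) = 144*u²
P(37) + (n(15, -30)/434 + 2060/405) = 144*37² + ((-⅓ + (⅔)*15)/434 + 2060/405) = 144*1369 + ((-⅓ + 10)*(1/434) + 2060*(1/405)) = 197136 + ((29/3)*(1/434) + 412/81) = 197136 + (29/1302 + 412/81) = 197136 + 179591/35154 = 6930298535/35154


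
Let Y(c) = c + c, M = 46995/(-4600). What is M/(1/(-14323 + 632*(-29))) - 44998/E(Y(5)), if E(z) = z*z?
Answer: 1532363837/4600 ≈ 3.3312e+5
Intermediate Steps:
M = -9399/920 (M = 46995*(-1/4600) = -9399/920 ≈ -10.216)
Y(c) = 2*c
E(z) = z²
M/(1/(-14323 + 632*(-29))) - 44998/E(Y(5)) = -9399/(920*(1/(-14323 + 632*(-29)))) - 44998/((2*5)²) = -9399/(920*(1/(-14323 - 18328))) - 44998/(10²) = -9399/(920*(1/(-32651))) - 44998/100 = -9399/(920*(-1/32651)) - 44998*1/100 = -9399/920*(-32651) - 22499/50 = 306886749/920 - 22499/50 = 1532363837/4600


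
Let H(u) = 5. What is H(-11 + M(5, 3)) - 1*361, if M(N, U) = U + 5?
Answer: -356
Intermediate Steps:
M(N, U) = 5 + U
H(-11 + M(5, 3)) - 1*361 = 5 - 1*361 = 5 - 361 = -356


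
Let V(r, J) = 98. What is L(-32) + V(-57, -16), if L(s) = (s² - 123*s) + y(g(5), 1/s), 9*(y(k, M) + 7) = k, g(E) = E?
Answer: 45464/9 ≈ 5051.6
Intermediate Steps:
y(k, M) = -7 + k/9
L(s) = -58/9 + s² - 123*s (L(s) = (s² - 123*s) + (-7 + (⅑)*5) = (s² - 123*s) + (-7 + 5/9) = (s² - 123*s) - 58/9 = -58/9 + s² - 123*s)
L(-32) + V(-57, -16) = (-58/9 + (-32)² - 123*(-32)) + 98 = (-58/9 + 1024 + 3936) + 98 = 44582/9 + 98 = 45464/9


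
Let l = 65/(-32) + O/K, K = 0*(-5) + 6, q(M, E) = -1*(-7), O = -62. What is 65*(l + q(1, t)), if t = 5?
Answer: -33475/96 ≈ -348.70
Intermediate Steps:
q(M, E) = 7
K = 6 (K = 0 + 6 = 6)
l = -1187/96 (l = 65/(-32) - 62/6 = 65*(-1/32) - 62*⅙ = -65/32 - 31/3 = -1187/96 ≈ -12.365)
65*(l + q(1, t)) = 65*(-1187/96 + 7) = 65*(-515/96) = -33475/96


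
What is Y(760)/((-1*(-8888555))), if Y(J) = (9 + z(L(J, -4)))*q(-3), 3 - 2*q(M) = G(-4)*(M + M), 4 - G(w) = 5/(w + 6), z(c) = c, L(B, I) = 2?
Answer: 66/8888555 ≈ 7.4253e-6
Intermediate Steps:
G(w) = 4 - 5/(6 + w) (G(w) = 4 - 5/(w + 6) = 4 - 5/(6 + w))
q(M) = 3/2 - 3*M/2 (q(M) = 3/2 - (19 + 4*(-4))/(6 - 4)*(M + M)/2 = 3/2 - (19 - 16)/2*2*M/2 = 3/2 - (1/2)*3*2*M/2 = 3/2 - 3*2*M/4 = 3/2 - 3*M/2)
Y(J) = 66 (Y(J) = (9 + 2)*(3/2 - 3/2*(-3)) = 11*(3/2 + 9/2) = 11*6 = 66)
Y(760)/((-1*(-8888555))) = 66/((-1*(-8888555))) = 66/8888555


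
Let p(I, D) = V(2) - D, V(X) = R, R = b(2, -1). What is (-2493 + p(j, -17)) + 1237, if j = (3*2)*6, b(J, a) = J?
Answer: -1237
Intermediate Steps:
R = 2
V(X) = 2
j = 36 (j = 6*6 = 36)
p(I, D) = 2 - D
(-2493 + p(j, -17)) + 1237 = (-2493 + (2 - 1*(-17))) + 1237 = (-2493 + (2 + 17)) + 1237 = (-2493 + 19) + 1237 = -2474 + 1237 = -1237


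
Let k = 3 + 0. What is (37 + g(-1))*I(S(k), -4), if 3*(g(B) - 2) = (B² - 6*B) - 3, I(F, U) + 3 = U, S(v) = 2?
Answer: -847/3 ≈ -282.33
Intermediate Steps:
k = 3
I(F, U) = -3 + U
g(B) = 1 - 2*B + B²/3 (g(B) = 2 + ((B² - 6*B) - 3)/3 = 2 + (-3 + B² - 6*B)/3 = 2 + (-1 - 2*B + B²/3) = 1 - 2*B + B²/3)
(37 + g(-1))*I(S(k), -4) = (37 + (1 - 2*(-1) + (⅓)*(-1)²))*(-3 - 4) = (37 + (1 + 2 + (⅓)*1))*(-7) = (37 + (1 + 2 + ⅓))*(-7) = (37 + 10/3)*(-7) = (121/3)*(-7) = -847/3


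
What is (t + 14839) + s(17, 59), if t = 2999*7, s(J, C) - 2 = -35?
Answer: 35799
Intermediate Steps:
s(J, C) = -33 (s(J, C) = 2 - 35 = -33)
t = 20993
(t + 14839) + s(17, 59) = (20993 + 14839) - 33 = 35832 - 33 = 35799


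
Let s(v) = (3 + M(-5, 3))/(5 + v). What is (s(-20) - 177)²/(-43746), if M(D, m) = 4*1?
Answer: -3543122/4921425 ≈ -0.71994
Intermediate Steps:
M(D, m) = 4
s(v) = 7/(5 + v) (s(v) = (3 + 4)/(5 + v) = 7/(5 + v))
(s(-20) - 177)²/(-43746) = (7/(5 - 20) - 177)²/(-43746) = (7/(-15) - 177)²*(-1/43746) = (7*(-1/15) - 177)²*(-1/43746) = (-7/15 - 177)²*(-1/43746) = (-2662/15)²*(-1/43746) = (7086244/225)*(-1/43746) = -3543122/4921425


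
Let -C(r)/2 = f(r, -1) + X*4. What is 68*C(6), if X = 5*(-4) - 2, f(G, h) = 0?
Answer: 11968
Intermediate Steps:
X = -22 (X = -20 - 2 = -22)
C(r) = 176 (C(r) = -2*(0 - 22*4) = -2*(0 - 88) = -2*(-88) = 176)
68*C(6) = 68*176 = 11968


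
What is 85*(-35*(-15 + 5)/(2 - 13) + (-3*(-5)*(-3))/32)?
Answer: -994075/352 ≈ -2824.1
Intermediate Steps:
85*(-35*(-15 + 5)/(2 - 13) + (-3*(-5)*(-3))/32) = 85*(-35/((-11/(-10))) + (15*(-3))*(1/32)) = 85*(-35/((-11*(-⅒))) - 45*1/32) = 85*(-35/11/10 - 45/32) = 85*(-35*10/11 - 45/32) = 85*(-350/11 - 45/32) = 85*(-11695/352) = -994075/352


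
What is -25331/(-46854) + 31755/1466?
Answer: 381246004/17171991 ≈ 22.202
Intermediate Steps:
-25331/(-46854) + 31755/1466 = -25331*(-1/46854) + 31755*(1/1466) = 25331/46854 + 31755/1466 = 381246004/17171991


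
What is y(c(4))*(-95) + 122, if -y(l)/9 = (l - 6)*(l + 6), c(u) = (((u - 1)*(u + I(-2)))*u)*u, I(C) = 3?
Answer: 96495422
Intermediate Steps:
c(u) = u²*(-1 + u)*(3 + u) (c(u) = (((u - 1)*(u + 3))*u)*u = (((-1 + u)*(3 + u))*u)*u = (u*(-1 + u)*(3 + u))*u = u²*(-1 + u)*(3 + u))
y(l) = -9*(-6 + l)*(6 + l) (y(l) = -9*(l - 6)*(l + 6) = -9*(-6 + l)*(6 + l))
y(c(4))*(-95) + 122 = (324 - 9*256*(-3 + 4² + 2*4)²)*(-95) + 122 = (324 - 9*256*(-3 + 16 + 8)²)*(-95) + 122 = (324 - 9*(16*21)²)*(-95) + 122 = (324 - 9*336²)*(-95) + 122 = (324 - 9*112896)*(-95) + 122 = (324 - 1016064)*(-95) + 122 = -1015740*(-95) + 122 = 96495300 + 122 = 96495422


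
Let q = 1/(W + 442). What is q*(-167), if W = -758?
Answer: 167/316 ≈ 0.52848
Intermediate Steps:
q = -1/316 (q = 1/(-758 + 442) = 1/(-316) = -1/316 ≈ -0.0031646)
q*(-167) = -1/316*(-167) = 167/316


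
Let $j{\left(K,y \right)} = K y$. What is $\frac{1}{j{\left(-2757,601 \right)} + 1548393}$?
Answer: $- \frac{1}{108564} \approx -9.2112 \cdot 10^{-6}$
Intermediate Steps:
$\frac{1}{j{\left(-2757,601 \right)} + 1548393} = \frac{1}{\left(-2757\right) 601 + 1548393} = \frac{1}{-1656957 + 1548393} = \frac{1}{-108564} = - \frac{1}{108564}$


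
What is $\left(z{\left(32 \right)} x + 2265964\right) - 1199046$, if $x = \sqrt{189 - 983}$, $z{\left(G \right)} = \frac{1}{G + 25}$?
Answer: $1066918 + \frac{i \sqrt{794}}{57} \approx 1.0669 \cdot 10^{6} + 0.49435 i$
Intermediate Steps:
$z{\left(G \right)} = \frac{1}{25 + G}$
$x = i \sqrt{794}$ ($x = \sqrt{-794} = i \sqrt{794} \approx 28.178 i$)
$\left(z{\left(32 \right)} x + 2265964\right) - 1199046 = \left(\frac{i \sqrt{794}}{25 + 32} + 2265964\right) - 1199046 = \left(\frac{i \sqrt{794}}{57} + 2265964\right) - 1199046 = \left(2265964 + \frac{i \sqrt{794}}{57}\right) - 1199046 = 1066918 + \frac{i \sqrt{794}}{57}$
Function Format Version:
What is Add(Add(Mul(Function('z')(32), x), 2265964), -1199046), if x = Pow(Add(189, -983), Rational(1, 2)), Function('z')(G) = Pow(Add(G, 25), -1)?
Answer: Add(1066918, Mul(Rational(1, 57), I, Pow(794, Rational(1, 2)))) ≈ Add(1.0669e+6, Mul(0.49435, I))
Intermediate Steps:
Function('z')(G) = Pow(Add(25, G), -1)
x = Mul(I, Pow(794, Rational(1, 2))) (x = Pow(-794, Rational(1, 2)) = Mul(I, Pow(794, Rational(1, 2))) ≈ Mul(28.178, I))
Add(Add(Mul(Function('z')(32), x), 2265964), -1199046) = Add(Add(Mul(Pow(Add(25, 32), -1), Mul(I, Pow(794, Rational(1, 2)))), 2265964), -1199046) = Add(Add(Mul(Pow(57, -1), Mul(I, Pow(794, Rational(1, 2)))), 2265964), -1199046) = Add(Add(Mul(Rational(1, 57), Mul(I, Pow(794, Rational(1, 2)))), 2265964), -1199046) = Add(Add(Mul(Rational(1, 57), I, Pow(794, Rational(1, 2))), 2265964), -1199046) = Add(Add(2265964, Mul(Rational(1, 57), I, Pow(794, Rational(1, 2)))), -1199046) = Add(1066918, Mul(Rational(1, 57), I, Pow(794, Rational(1, 2))))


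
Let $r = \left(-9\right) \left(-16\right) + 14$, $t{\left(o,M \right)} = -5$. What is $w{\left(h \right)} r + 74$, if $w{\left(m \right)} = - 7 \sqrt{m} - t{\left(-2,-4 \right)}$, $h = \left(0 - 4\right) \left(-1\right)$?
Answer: $-1348$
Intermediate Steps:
$h = 4$ ($h = \left(-4\right) \left(-1\right) = 4$)
$w{\left(m \right)} = 5 - 7 \sqrt{m}$ ($w{\left(m \right)} = - 7 \sqrt{m} - -5 = - 7 \sqrt{m} + 5 = 5 - 7 \sqrt{m}$)
$r = 158$ ($r = 144 + 14 = 158$)
$w{\left(h \right)} r + 74 = \left(5 - 7 \sqrt{4}\right) 158 + 74 = \left(5 - 14\right) 158 + 74 = \left(-9\right) 158 + 74 = -1422 + 74 = -1348$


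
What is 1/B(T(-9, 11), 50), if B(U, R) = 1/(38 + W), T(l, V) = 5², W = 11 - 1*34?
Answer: 15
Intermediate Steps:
W = -23 (W = 11 - 34 = -23)
T(l, V) = 25
B(U, R) = 1/15 (B(U, R) = 1/(38 - 23) = 1/15)
1/B(T(-9, 11), 50) = 1/(1/15) = 15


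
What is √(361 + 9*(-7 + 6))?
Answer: 4*√22 ≈ 18.762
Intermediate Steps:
√(361 + 9*(-7 + 6)) = √(361 + 9*(-1)) = √(361 - 9) = √352 = 4*√22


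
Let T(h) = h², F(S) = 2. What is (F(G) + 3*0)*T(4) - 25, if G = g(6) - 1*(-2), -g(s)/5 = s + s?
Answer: 7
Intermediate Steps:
g(s) = -10*s (g(s) = -5*(s + s) = -10*s)
G = -58 (G = -10*6 - 1*(-2) = -60 + 2 = -58)
(F(G) + 3*0)*T(4) - 25 = (2 + 3*0)*4² - 25 = (2 + 0)*16 - 25 = 2*16 - 25 = 32 - 25 = 7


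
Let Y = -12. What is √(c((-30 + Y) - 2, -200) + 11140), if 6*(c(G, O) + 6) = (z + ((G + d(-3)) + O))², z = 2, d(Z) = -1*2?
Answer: √189510/3 ≈ 145.11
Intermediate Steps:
d(Z) = -2
c(G, O) = -6 + (G + O)²/6 (c(G, O) = -6 + (2 + ((G - 2) + O))²/6 = -6 + (2 + ((-2 + G) + O))²/6 = -6 + (2 + (-2 + G + O))²/6 = -6 + (G + O)²/6)
√(c((-30 + Y) - 2, -200) + 11140) = √((-6 + (((-30 - 12) - 2) - 200)²/6) + 11140) = √((-6 + ((-42 - 2) - 200)²/6) + 11140) = √((-6 + (-44 - 200)²/6) + 11140) = √((-6 + (⅙)*(-244)²) + 11140) = √((-6 + (⅙)*59536) + 11140) = √((-6 + 29768/3) + 11140) = √(29750/3 + 11140) = √(63170/3) = √189510/3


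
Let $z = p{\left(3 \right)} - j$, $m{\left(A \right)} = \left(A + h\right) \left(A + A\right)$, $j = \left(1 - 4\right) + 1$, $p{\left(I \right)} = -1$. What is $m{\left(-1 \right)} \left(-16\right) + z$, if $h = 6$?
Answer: $161$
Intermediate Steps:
$j = -2$ ($j = -3 + 1 = -2$)
$m{\left(A \right)} = 2 A \left(6 + A\right)$ ($m{\left(A \right)} = \left(A + 6\right) \left(A + A\right) = \left(6 + A\right) 2 A = 2 A \left(6 + A\right)$)
$z = 1$ ($z = -1 - -2 = -1 + 2 = 1$)
$m{\left(-1 \right)} \left(-16\right) + z = 2 \left(-1\right) \left(6 - 1\right) \left(-16\right) + 1 = 2 \left(-1\right) 5 \left(-16\right) + 1 = \left(-10\right) \left(-16\right) + 1 = 160 + 1 = 161$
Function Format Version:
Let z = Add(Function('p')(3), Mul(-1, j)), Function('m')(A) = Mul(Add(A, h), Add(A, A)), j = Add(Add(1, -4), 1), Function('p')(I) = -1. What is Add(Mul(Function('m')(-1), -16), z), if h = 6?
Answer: 161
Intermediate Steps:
j = -2 (j = Add(-3, 1) = -2)
Function('m')(A) = Mul(2, A, Add(6, A)) (Function('m')(A) = Mul(Add(A, 6), Add(A, A)) = Mul(Add(6, A), Mul(2, A)) = Mul(2, A, Add(6, A)))
z = 1 (z = Add(-1, Mul(-1, -2)) = Add(-1, 2) = 1)
Add(Mul(Function('m')(-1), -16), z) = Add(Mul(Mul(2, -1, Add(6, -1)), -16), 1) = Add(Mul(Mul(2, -1, 5), -16), 1) = Add(Mul(-10, -16), 1) = Add(160, 1) = 161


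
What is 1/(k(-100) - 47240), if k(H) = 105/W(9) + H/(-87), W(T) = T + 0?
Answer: -87/4108765 ≈ -2.1174e-5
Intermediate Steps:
W(T) = T
k(H) = 35/3 - H/87 (k(H) = 105/9 + H/(-87) = 105*(⅑) + H*(-1/87) = 35/3 - H/87)
1/(k(-100) - 47240) = 1/((35/3 - 1/87*(-100)) - 47240) = 1/((35/3 + 100/87) - 47240) = 1/(1115/87 - 47240) = 1/(-4108765/87) = -87/4108765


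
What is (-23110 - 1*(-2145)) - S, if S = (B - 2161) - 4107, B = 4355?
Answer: -19052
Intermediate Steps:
S = -1913 (S = (4355 - 2161) - 4107 = 2194 - 4107 = -1913)
(-23110 - 1*(-2145)) - S = (-23110 - 1*(-2145)) - 1*(-1913) = (-23110 + 2145) + 1913 = -20965 + 1913 = -19052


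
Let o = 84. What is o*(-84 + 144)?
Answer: 5040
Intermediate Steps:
o*(-84 + 144) = 84*(-84 + 144) = 84*60 = 5040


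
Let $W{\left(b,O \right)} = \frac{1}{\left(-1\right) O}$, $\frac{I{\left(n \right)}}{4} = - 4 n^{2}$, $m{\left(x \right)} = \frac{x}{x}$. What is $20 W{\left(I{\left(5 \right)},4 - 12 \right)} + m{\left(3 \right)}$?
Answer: $\frac{7}{2} \approx 3.5$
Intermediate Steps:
$m{\left(x \right)} = 1$
$I{\left(n \right)} = - 16 n^{2}$ ($I{\left(n \right)} = 4 \left(- 4 n^{2}\right) = - 16 n^{2}$)
$W{\left(b,O \right)} = - \frac{1}{O}$
$20 W{\left(I{\left(5 \right)},4 - 12 \right)} + m{\left(3 \right)} = 20 \left(- \frac{1}{4 - 12}\right) + 1 = 20 \left(- \frac{1}{-8}\right) + 1 = 20 \left(\left(-1\right) \left(- \frac{1}{8}\right)\right) + 1 = 20 \cdot \frac{1}{8} + 1 = \frac{5}{2} + 1 = \frac{7}{2}$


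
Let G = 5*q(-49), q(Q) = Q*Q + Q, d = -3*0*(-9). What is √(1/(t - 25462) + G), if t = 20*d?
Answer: √7624166075978/25462 ≈ 108.44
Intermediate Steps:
d = 0 (d = 0*(-9) = 0)
q(Q) = Q + Q² (q(Q) = Q² + Q = Q + Q²)
t = 0 (t = 20*0 = 0)
G = 11760 (G = 5*(-49*(1 - 49)) = 5*(-49*(-48)) = 5*2352 = 11760)
√(1/(t - 25462) + G) = √(1/(0 - 25462) + 11760) = √(1/(-25462) + 11760) = √(-1/25462 + 11760) = √(299433119/25462) = √7624166075978/25462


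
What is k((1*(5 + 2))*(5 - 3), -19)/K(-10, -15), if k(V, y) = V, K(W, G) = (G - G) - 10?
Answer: -7/5 ≈ -1.4000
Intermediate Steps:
K(W, G) = -10 (K(W, G) = 0 - 10 = -10)
k((1*(5 + 2))*(5 - 3), -19)/K(-10, -15) = ((1*(5 + 2))*(5 - 3))/(-10) = ((1*7)*2)*(-1/10) = (7*2)*(-1/10) = 14*(-1/10) = -7/5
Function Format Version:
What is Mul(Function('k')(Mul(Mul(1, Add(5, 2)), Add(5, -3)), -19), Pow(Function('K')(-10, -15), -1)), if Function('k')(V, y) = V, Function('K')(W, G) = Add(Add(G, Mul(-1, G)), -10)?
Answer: Rational(-7, 5) ≈ -1.4000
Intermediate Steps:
Function('K')(W, G) = -10 (Function('K')(W, G) = Add(0, -10) = -10)
Mul(Function('k')(Mul(Mul(1, Add(5, 2)), Add(5, -3)), -19), Pow(Function('K')(-10, -15), -1)) = Mul(Mul(Mul(1, Add(5, 2)), Add(5, -3)), Pow(-10, -1)) = Mul(Mul(Mul(1, 7), 2), Rational(-1, 10)) = Mul(Mul(7, 2), Rational(-1, 10)) = Mul(14, Rational(-1, 10)) = Rational(-7, 5)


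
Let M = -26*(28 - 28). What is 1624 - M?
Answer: 1624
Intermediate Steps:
M = 0 (M = -26*0 = 0)
1624 - M = 1624 - 1*0 = 1624 + 0 = 1624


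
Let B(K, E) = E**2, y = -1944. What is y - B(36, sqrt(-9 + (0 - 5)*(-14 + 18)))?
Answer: -1915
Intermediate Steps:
y - B(36, sqrt(-9 + (0 - 5)*(-14 + 18))) = -1944 - (sqrt(-9 + (0 - 5)*(-14 + 18)))**2 = -1944 - (sqrt(-9 - 5*4))**2 = -1944 - (sqrt(-9 - 20))**2 = -1944 - (sqrt(-29))**2 = -1944 - (I*sqrt(29))**2 = -1944 - 1*(-29) = -1944 + 29 = -1915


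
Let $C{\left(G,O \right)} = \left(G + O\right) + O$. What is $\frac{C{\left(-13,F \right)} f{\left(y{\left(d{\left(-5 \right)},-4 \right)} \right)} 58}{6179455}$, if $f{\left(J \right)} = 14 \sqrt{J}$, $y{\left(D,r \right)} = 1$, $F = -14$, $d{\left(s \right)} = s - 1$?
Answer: $- \frac{33292}{6179455} \approx -0.0053875$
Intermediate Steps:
$d{\left(s \right)} = -1 + s$ ($d{\left(s \right)} = s - 1 = -1 + s$)
$C{\left(G,O \right)} = G + 2 O$
$\frac{C{\left(-13,F \right)} f{\left(y{\left(d{\left(-5 \right)},-4 \right)} \right)} 58}{6179455} = \frac{\left(-13 + 2 \left(-14\right)\right) 14 \sqrt{1} \cdot 58}{6179455} = \left(-13 - 28\right) 14 \cdot 1 \cdot 58 \cdot \frac{1}{6179455} = \left(-41\right) 14 \cdot 58 \cdot \frac{1}{6179455} = \left(-574\right) 58 \cdot \frac{1}{6179455} = \left(-33292\right) \frac{1}{6179455} = - \frac{33292}{6179455}$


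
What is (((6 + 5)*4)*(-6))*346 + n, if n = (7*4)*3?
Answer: -91260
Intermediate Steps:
n = 84 (n = 28*3 = 84)
(((6 + 5)*4)*(-6))*346 + n = (((6 + 5)*4)*(-6))*346 + 84 = ((11*4)*(-6))*346 + 84 = (44*(-6))*346 + 84 = -264*346 + 84 = -91344 + 84 = -91260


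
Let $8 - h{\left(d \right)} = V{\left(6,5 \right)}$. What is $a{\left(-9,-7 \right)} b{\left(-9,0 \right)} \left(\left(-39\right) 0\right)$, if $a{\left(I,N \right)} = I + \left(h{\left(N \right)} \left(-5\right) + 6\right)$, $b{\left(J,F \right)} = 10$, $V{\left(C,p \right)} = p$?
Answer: $0$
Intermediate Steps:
$h{\left(d \right)} = 3$ ($h{\left(d \right)} = 8 - 5 = 3$)
$a{\left(I,N \right)} = -9 + I$ ($a{\left(I,N \right)} = I + \left(3 \left(-5\right) + 6\right) = I + \left(-15 + 6\right) = I - 9 = -9 + I$)
$a{\left(-9,-7 \right)} b{\left(-9,0 \right)} \left(\left(-39\right) 0\right) = \left(-9 - 9\right) 10 \left(\left(-39\right) 0\right) = \left(-18\right) 10 \cdot 0 = \left(-180\right) 0 = 0$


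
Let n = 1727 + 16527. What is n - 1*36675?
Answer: -18421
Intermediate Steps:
n = 18254
n - 1*36675 = 18254 - 1*36675 = 18254 - 36675 = -18421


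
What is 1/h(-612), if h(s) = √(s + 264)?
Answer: -I*√87/174 ≈ -0.053606*I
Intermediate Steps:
h(s) = √(264 + s)
1/h(-612) = 1/(√(264 - 612)) = 1/(√(-348)) = 1/(2*I*√87) = -I*√87/174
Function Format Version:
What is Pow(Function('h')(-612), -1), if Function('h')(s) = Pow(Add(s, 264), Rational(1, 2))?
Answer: Mul(Rational(-1, 174), I, Pow(87, Rational(1, 2))) ≈ Mul(-0.053606, I)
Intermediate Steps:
Function('h')(s) = Pow(Add(264, s), Rational(1, 2))
Pow(Function('h')(-612), -1) = Pow(Pow(Add(264, -612), Rational(1, 2)), -1) = Pow(Pow(-348, Rational(1, 2)), -1) = Pow(Mul(2, I, Pow(87, Rational(1, 2))), -1) = Mul(Rational(-1, 174), I, Pow(87, Rational(1, 2)))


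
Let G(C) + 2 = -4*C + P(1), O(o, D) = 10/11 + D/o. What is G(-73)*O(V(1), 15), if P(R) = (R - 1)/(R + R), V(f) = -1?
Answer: -44950/11 ≈ -4086.4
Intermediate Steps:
O(o, D) = 10/11 + D/o (O(o, D) = 10*(1/11) + D/o = 10/11 + D/o)
P(R) = (-1 + R)/(2*R) (P(R) = (-1 + R)/((2*R)) = (-1 + R)*(1/(2*R)) = (-1 + R)/(2*R))
G(C) = -2 - 4*C (G(C) = -2 + (-4*C + (1/2)*(-1 + 1)/1) = -2 + (-4*C + (1/2)*1*0) = -2 + (-4*C + 0) = -2 - 4*C)
G(-73)*O(V(1), 15) = (-2 - 4*(-73))*(10/11 + 15/(-1)) = (-2 + 292)*(10/11 + 15*(-1)) = 290*(10/11 - 15) = 290*(-155/11) = -44950/11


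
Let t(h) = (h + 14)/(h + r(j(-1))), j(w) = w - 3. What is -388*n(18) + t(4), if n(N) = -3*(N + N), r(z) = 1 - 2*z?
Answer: 544770/13 ≈ 41905.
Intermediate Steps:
j(w) = -3 + w
r(z) = 1 - 2*z
n(N) = -6*N
t(h) = (14 + h)/(9 + h) (t(h) = (h + 14)/(h + (1 - 2*(-3 - 1))) = (14 + h)/(h + (1 - 2*(-4))) = (14 + h)/(h + (1 + 8)) = (14 + h)/(h + 9) = (14 + h)/(9 + h))
-388*n(18) + t(4) = -(-2328)*18 + (14 + 4)/(9 + 4) = -388*(-108) + 18/13 = 41904 + (1/13)*18 = 41904 + 18/13 = 544770/13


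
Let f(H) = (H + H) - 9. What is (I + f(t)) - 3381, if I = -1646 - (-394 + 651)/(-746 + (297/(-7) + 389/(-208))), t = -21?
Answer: -5842753458/1150675 ≈ -5077.7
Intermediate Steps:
I = -1893636858/1150675 (I = -1646 - 257/(-746 + (297*(-1/7) + 389*(-1/208))) = -1646 - 257/(-746 + (-297/7 - 389/208)) = -1646 - 257/(-746 - 64499/1456) = -1646 - 257/(-1150675/1456) = -1646 - 257*(-1456)/1150675 = -1646 - 1*(-374192/1150675) = -1646 + 374192/1150675 = -1893636858/1150675 ≈ -1645.7)
f(H) = -9 + 2*H (f(H) = 2*H - 9 = -9 + 2*H)
(I + f(t)) - 3381 = (-1893636858/1150675 + (-9 + 2*(-21))) - 3381 = (-1893636858/1150675 + (-9 - 42)) - 3381 = (-1893636858/1150675 - 51) - 3381 = -1952321283/1150675 - 3381 = -5842753458/1150675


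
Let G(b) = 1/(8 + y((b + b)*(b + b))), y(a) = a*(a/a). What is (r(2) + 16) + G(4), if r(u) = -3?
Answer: 937/72 ≈ 13.014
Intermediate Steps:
y(a) = a (y(a) = a*1 = a)
G(b) = 1/(8 + 4*b²) (G(b) = 1/(8 + (b + b)*(b + b)) = 1/(8 + (2*b)*(2*b)) = 1/(8 + 4*b²))
(r(2) + 16) + G(4) = (-3 + 16) + 1/(4*(2 + 4²)) = 13 + 1/(4*(2 + 16)) = 13 + (¼)/18 = 13 + (¼)*(1/18) = 13 + 1/72 = 937/72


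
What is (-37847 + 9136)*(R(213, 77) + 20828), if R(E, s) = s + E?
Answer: -606318898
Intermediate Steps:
R(E, s) = E + s
(-37847 + 9136)*(R(213, 77) + 20828) = (-37847 + 9136)*((213 + 77) + 20828) = -28711*(290 + 20828) = -28711*21118 = -606318898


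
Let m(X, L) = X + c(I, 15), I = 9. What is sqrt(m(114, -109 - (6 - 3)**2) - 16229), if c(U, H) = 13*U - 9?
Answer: I*sqrt(16007) ≈ 126.52*I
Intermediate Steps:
c(U, H) = -9 + 13*U
m(X, L) = 108 + X (m(X, L) = X + (-9 + 13*9) = X + (-9 + 117) = X + 108 = 108 + X)
sqrt(m(114, -109 - (6 - 3)**2) - 16229) = sqrt((108 + 114) - 16229) = sqrt(222 - 16229) = sqrt(-16007) = I*sqrt(16007)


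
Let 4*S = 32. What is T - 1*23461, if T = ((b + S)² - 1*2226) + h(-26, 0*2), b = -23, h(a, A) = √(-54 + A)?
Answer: -25462 + 3*I*√6 ≈ -25462.0 + 7.3485*I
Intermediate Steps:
S = 8 (S = (¼)*32 = 8)
T = -2001 + 3*I*√6 (T = ((-23 + 8)² - 1*2226) + √(-54 + 0*2) = ((-15)² - 2226) + √(-54 + 0) = (225 - 2226) + √(-54) = -2001 + 3*I*√6 ≈ -2001.0 + 7.3485*I)
T - 1*23461 = (-2001 + 3*I*√6) - 1*23461 = (-2001 + 3*I*√6) - 23461 = -25462 + 3*I*√6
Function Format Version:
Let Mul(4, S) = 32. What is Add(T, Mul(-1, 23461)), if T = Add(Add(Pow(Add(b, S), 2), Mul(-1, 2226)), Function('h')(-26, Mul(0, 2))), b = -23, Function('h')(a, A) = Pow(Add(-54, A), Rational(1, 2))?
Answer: Add(-25462, Mul(3, I, Pow(6, Rational(1, 2)))) ≈ Add(-25462., Mul(7.3485, I))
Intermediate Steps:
S = 8 (S = Mul(Rational(1, 4), 32) = 8)
T = Add(-2001, Mul(3, I, Pow(6, Rational(1, 2)))) (T = Add(Add(Pow(Add(-23, 8), 2), Mul(-1, 2226)), Pow(Add(-54, Mul(0, 2)), Rational(1, 2))) = Add(Add(Pow(-15, 2), -2226), Pow(Add(-54, 0), Rational(1, 2))) = Add(Add(225, -2226), Pow(-54, Rational(1, 2))) = Add(-2001, Mul(3, I, Pow(6, Rational(1, 2)))) ≈ Add(-2001.0, Mul(7.3485, I)))
Add(T, Mul(-1, 23461)) = Add(Add(-2001, Mul(3, I, Pow(6, Rational(1, 2)))), Mul(-1, 23461)) = Add(Add(-2001, Mul(3, I, Pow(6, Rational(1, 2)))), -23461) = Add(-25462, Mul(3, I, Pow(6, Rational(1, 2))))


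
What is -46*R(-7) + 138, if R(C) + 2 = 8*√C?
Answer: 230 - 368*I*√7 ≈ 230.0 - 973.64*I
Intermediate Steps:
R(C) = -2 + 8*√C
-46*R(-7) + 138 = -46*(-2 + 8*√(-7)) + 138 = -46*(-2 + 8*(I*√7)) + 138 = -46*(-2 + 8*I*√7) + 138 = (92 - 368*I*√7) + 138 = 230 - 368*I*√7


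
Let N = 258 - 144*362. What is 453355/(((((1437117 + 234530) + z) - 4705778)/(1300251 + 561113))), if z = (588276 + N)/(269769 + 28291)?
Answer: -125760258517066600/452176274727 ≈ -2.7812e+5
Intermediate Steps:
N = -51870 (N = 258 - 52128 = -51870)
z = 268203/149030 (z = (588276 - 51870)/(269769 + 28291) = 536406/298060 = 536406*(1/298060) = 268203/149030 ≈ 1.7997)
453355/(((((1437117 + 234530) + z) - 4705778)/(1300251 + 561113))) = 453355/(((((1437117 + 234530) + 268203/149030) - 4705778)/(1300251 + 561113))) = 453355/((((1671647 + 268203/149030) - 4705778)/1861364)) = 453355/(((249125820613/149030 - 4705778)*(1/1861364))) = 453355/((-452176274727/149030*1/1861364)) = 453355/(-452176274727/277399076920) = 453355*(-277399076920/452176274727) = -125760258517066600/452176274727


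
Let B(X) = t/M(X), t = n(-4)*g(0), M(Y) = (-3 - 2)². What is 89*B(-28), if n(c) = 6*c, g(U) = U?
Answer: 0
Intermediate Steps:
M(Y) = 25 (M(Y) = (-5)² = 25)
t = 0 (t = (6*(-4))*0 = -24*0 = 0)
B(X) = 0 (B(X) = 0/25 = 0*(1/25) = 0)
89*B(-28) = 89*0 = 0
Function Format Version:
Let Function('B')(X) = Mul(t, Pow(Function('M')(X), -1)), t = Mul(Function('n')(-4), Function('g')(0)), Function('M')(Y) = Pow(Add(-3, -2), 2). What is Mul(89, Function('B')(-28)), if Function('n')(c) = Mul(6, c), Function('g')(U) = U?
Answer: 0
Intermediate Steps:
Function('M')(Y) = 25 (Function('M')(Y) = Pow(-5, 2) = 25)
t = 0 (t = Mul(Mul(6, -4), 0) = Mul(-24, 0) = 0)
Function('B')(X) = 0 (Function('B')(X) = Mul(0, Pow(25, -1)) = Mul(0, Rational(1, 25)) = 0)
Mul(89, Function('B')(-28)) = Mul(89, 0) = 0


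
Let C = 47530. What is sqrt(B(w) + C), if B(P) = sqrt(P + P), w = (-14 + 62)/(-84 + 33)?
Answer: sqrt(13736170 + 68*I*sqrt(34))/17 ≈ 218.01 + 0.0031466*I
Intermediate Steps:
w = -16/17 (w = 48/(-51) = 48*(-1/51) = -16/17 ≈ -0.94118)
B(P) = sqrt(2)*sqrt(P) (B(P) = sqrt(2*P) = sqrt(2)*sqrt(P))
sqrt(B(w) + C) = sqrt(sqrt(2)*sqrt(-16/17) + 47530) = sqrt(sqrt(2)*(4*I*sqrt(17)/17) + 47530) = sqrt(4*I*sqrt(34)/17 + 47530) = sqrt(47530 + 4*I*sqrt(34)/17)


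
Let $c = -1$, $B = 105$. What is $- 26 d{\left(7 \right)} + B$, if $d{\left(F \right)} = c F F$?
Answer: $1379$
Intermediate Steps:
$d{\left(F \right)} = - F^{2}$ ($d{\left(F \right)} = - F F = - F^{2}$)
$- 26 d{\left(7 \right)} + B = - 26 \left(- 7^{2}\right) + 105 = - 26 \left(\left(-1\right) 49\right) + 105 = \left(-26\right) \left(-49\right) + 105 = 1274 + 105 = 1379$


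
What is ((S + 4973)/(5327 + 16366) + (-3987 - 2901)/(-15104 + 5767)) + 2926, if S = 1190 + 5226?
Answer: 84701409349/28935363 ≈ 2927.3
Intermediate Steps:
S = 6416
((S + 4973)/(5327 + 16366) + (-3987 - 2901)/(-15104 + 5767)) + 2926 = ((6416 + 4973)/(5327 + 16366) + (-3987 - 2901)/(-15104 + 5767)) + 2926 = (11389/21693 - 6888/(-9337)) + 2926 = (11389*(1/21693) - 6888*(-1/9337)) + 2926 = (1627/3099 + 6888/9337) + 2926 = 36537211/28935363 + 2926 = 84701409349/28935363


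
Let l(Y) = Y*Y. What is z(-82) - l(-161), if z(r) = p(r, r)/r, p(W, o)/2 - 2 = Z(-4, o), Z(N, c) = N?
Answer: -1062759/41 ≈ -25921.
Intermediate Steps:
p(W, o) = -4 (p(W, o) = 4 + 2*(-4) = 4 - 8 = -4)
z(r) = -4/r
l(Y) = Y²
z(-82) - l(-161) = -4/(-82) - 1*(-161)² = -4*(-1/82) - 1*25921 = 2/41 - 25921 = -1062759/41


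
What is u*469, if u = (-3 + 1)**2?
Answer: 1876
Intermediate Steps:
u = 4 (u = (-2)**2 = 4)
u*469 = 4*469 = 1876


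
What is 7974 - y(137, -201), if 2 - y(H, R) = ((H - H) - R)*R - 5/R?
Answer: -6518224/201 ≈ -32429.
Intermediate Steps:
y(H, R) = 2 + R**2 + 5/R (y(H, R) = 2 - (((H - H) - R)*R - 5/R) = 2 - ((0 - R)*R - 5/R) = 2 - ((-R)*R - 5/R) = 2 - (-R**2 - 5/R) = 2 + (R**2 + 5/R) = 2 + R**2 + 5/R)
7974 - y(137, -201) = 7974 - (2 + (-201)**2 + 5/(-201)) = 7974 - (2 + 40401 + 5*(-1/201)) = 7974 - (2 + 40401 - 5/201) = 7974 - 1*8120998/201 = 7974 - 8120998/201 = -6518224/201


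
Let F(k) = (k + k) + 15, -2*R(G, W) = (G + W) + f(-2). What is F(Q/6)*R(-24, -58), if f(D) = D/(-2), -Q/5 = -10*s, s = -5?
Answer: -5535/2 ≈ -2767.5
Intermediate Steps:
Q = -250 (Q = -(-50)*(-5) = -5*50 = -250)
f(D) = -D/2 (f(D) = D*(-½) = -D/2)
R(G, W) = -½ - G/2 - W/2 (R(G, W) = -((G + W) - ½*(-2))/2 = -((G + W) + 1)/2 = -(1 + G + W)/2 = -½ - G/2 - W/2)
F(k) = 15 + 2*k (F(k) = 2*k + 15 = 15 + 2*k)
F(Q/6)*R(-24, -58) = (15 + 2*(-250/6))*(-½ - ½*(-24) - ½*(-58)) = (15 + 2*(-250*⅙))*(-½ + 12 + 29) = (15 + 2*(-125/3))*(81/2) = (15 - 250/3)*(81/2) = -205/3*81/2 = -5535/2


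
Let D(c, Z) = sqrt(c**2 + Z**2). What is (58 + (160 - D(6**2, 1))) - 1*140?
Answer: 78 - sqrt(1297) ≈ 41.986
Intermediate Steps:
D(c, Z) = sqrt(Z**2 + c**2)
(58 + (160 - D(6**2, 1))) - 1*140 = (58 + (160 - sqrt(1**2 + (6**2)**2))) - 1*140 = (58 + (160 - sqrt(1 + 36**2))) - 140 = (58 + (160 - sqrt(1 + 1296))) - 140 = (58 + (160 - sqrt(1297))) - 140 = (218 - sqrt(1297)) - 140 = 78 - sqrt(1297)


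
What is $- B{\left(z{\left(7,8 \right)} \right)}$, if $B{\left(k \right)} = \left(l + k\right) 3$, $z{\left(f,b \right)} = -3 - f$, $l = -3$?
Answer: $39$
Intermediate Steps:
$B{\left(k \right)} = -9 + 3 k$ ($B{\left(k \right)} = \left(-3 + k\right) 3 = -9 + 3 k$)
$- B{\left(z{\left(7,8 \right)} \right)} = - (-9 + 3 \left(-3 - 7\right)) = - (-9 + 3 \left(-10\right)) = - (-9 - 30) = \left(-1\right) \left(-39\right) = 39$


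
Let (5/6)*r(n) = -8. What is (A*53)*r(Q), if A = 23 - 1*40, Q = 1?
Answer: 43248/5 ≈ 8649.6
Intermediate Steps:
r(n) = -48/5 (r(n) = (6/5)*(-8) = -48/5)
A = -17 (A = 23 - 40 = -17)
(A*53)*r(Q) = -17*53*(-48/5) = -901*(-48/5) = 43248/5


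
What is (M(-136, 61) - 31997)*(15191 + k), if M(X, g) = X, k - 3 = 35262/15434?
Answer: -3768228201957/7717 ≈ -4.8830e+8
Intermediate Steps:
k = 40782/7717 (k = 3 + 35262/15434 = 3 + 35262*(1/15434) = 3 + 17631/7717 = 40782/7717 ≈ 5.2847)
(M(-136, 61) - 31997)*(15191 + k) = (-136 - 31997)*(15191 + 40782/7717) = -32133*117269729/7717 = -3768228201957/7717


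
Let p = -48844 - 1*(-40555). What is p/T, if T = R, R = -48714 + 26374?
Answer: 8289/22340 ≈ 0.37104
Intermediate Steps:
p = -8289 (p = -48844 + 40555 = -8289)
R = -22340
T = -22340
p/T = -8289/(-22340) = -8289*(-1/22340) = 8289/22340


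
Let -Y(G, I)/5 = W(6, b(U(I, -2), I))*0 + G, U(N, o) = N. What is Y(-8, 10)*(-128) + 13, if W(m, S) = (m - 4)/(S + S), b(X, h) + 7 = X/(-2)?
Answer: -5107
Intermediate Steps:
b(X, h) = -7 - X/2 (b(X, h) = -7 + X/(-2) = -7 + X*(-½) = -7 - X/2)
W(m, S) = (-4 + m)/(2*S) (W(m, S) = (-4 + m)/((2*S)) = (-4 + m)*(1/(2*S)) = (-4 + m)/(2*S))
Y(G, I) = -5*G (Y(G, I) = -5*(((-4 + 6)/(2*(-7 - I/2)))*0 + G) = -5*(((½)*2/(-7 - I/2))*0 + G) = -5*(0/(-7 - I/2) + G) = -5*(0 + G) = -5*G)
Y(-8, 10)*(-128) + 13 = -5*(-8)*(-128) + 13 = 40*(-128) + 13 = -5120 + 13 = -5107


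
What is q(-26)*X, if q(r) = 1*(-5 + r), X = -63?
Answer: 1953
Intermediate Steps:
q(r) = -5 + r
q(-26)*X = (-5 - 26)*(-63) = -31*(-63) = 1953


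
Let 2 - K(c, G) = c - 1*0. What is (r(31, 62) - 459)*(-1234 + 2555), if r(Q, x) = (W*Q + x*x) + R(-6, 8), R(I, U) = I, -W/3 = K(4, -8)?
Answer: 4709365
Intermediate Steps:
K(c, G) = 2 - c (K(c, G) = 2 - (c - 1*0) = 2 - (c + 0) = 2 - c)
W = 6 (W = -3*(2 - 1*4) = -3*(2 - 4) = -3*(-2) = 6)
r(Q, x) = -6 + x² + 6*Q (r(Q, x) = (6*Q + x*x) - 6 = (6*Q + x²) - 6 = (x² + 6*Q) - 6 = -6 + x² + 6*Q)
(r(31, 62) - 459)*(-1234 + 2555) = ((-6 + 62² + 6*31) - 459)*(-1234 + 2555) = ((-6 + 3844 + 186) - 459)*1321 = (4024 - 459)*1321 = 3565*1321 = 4709365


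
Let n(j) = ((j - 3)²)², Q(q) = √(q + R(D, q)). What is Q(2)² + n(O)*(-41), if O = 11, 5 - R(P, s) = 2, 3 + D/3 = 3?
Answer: -167931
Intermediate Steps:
D = 0 (D = -9 + 3*3 = -9 + 9 = 0)
R(P, s) = 3 (R(P, s) = 5 - 1*2 = 5 - 2 = 3)
Q(q) = √(3 + q) (Q(q) = √(q + 3) = √(3 + q))
n(j) = (-3 + j)⁴ (n(j) = ((-3 + j)²)² = (-3 + j)⁴)
Q(2)² + n(O)*(-41) = (√(3 + 2))² + (-3 + 11)⁴*(-41) = (√5)² + 8⁴*(-41) = 5 + 4096*(-41) = 5 - 167936 = -167931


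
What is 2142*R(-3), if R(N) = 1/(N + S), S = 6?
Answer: 714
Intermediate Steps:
R(N) = 1/(6 + N) (R(N) = 1/(N + 6) = 1/(6 + N))
2142*R(-3) = 2142/(6 - 3) = 2142/3 = 2142*(⅓) = 714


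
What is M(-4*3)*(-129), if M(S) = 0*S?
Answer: 0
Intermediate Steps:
M(S) = 0
M(-4*3)*(-129) = 0*(-129) = 0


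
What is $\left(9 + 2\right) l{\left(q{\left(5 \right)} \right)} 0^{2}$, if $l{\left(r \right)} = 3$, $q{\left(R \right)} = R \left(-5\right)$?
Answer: $0$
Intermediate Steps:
$q{\left(R \right)} = - 5 R$
$\left(9 + 2\right) l{\left(q{\left(5 \right)} \right)} 0^{2} = \left(9 + 2\right) 3 \cdot 0^{2} = 11 \cdot 3 \cdot 0 = 33 \cdot 0 = 0$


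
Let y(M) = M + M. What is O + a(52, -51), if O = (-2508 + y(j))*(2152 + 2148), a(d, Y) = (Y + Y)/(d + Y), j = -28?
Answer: -11025302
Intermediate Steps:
y(M) = 2*M
a(d, Y) = 2*Y/(Y + d) (a(d, Y) = (2*Y)/(Y + d) = 2*Y/(Y + d))
O = -11025200 (O = (-2508 + 2*(-28))*(2152 + 2148) = (-2508 - 56)*4300 = -2564*4300 = -11025200)
O + a(52, -51) = -11025200 + 2*(-51)/(-51 + 52) = -11025200 + 2*(-51)/1 = -11025200 + 2*(-51)*1 = -11025200 - 102 = -11025302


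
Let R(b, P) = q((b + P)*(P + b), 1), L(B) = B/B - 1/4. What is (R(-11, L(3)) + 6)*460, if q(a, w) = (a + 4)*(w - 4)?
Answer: -590985/4 ≈ -1.4775e+5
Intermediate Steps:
L(B) = ¾ (L(B) = 1 - 1*¼ = 1 - ¼ = ¾)
q(a, w) = (-4 + w)*(4 + a) (q(a, w) = (4 + a)*(-4 + w) = (-4 + w)*(4 + a))
R(b, P) = -12 - 3*(P + b)² (R(b, P) = -16 - 4*(b + P)*(P + b) + 4*1 + ((b + P)*(P + b))*1 = -16 - 4*(P + b)*(P + b) + 4 + ((P + b)*(P + b))*1 = -16 - 4*(P + b)² + 4 + (P + b)²*1 = -16 - 4*(P + b)² + 4 + (P + b)² = -12 - 3*(P + b)²)
(R(-11, L(3)) + 6)*460 = ((-12 - 3*(¾)² - 3*(-11)² - 6*¾*(-11)) + 6)*460 = ((-12 - 3*9/16 - 3*121 + 99/2) + 6)*460 = ((-12 - 27/16 - 363 + 99/2) + 6)*460 = (-5235/16 + 6)*460 = -5139/16*460 = -590985/4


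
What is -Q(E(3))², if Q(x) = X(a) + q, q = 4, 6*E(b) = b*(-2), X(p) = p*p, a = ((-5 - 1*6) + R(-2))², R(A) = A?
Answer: -815959225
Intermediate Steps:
a = 169 (a = ((-5 - 1*6) - 2)² = ((-5 - 6) - 2)² = (-11 - 2)² = (-13)² = 169)
X(p) = p²
E(b) = -b/3 (E(b) = (b*(-2))/6 = (-2*b)/6 = -b/3)
Q(x) = 28565 (Q(x) = 169² + 4 = 28561 + 4 = 28565)
-Q(E(3))² = -1*28565² = -1*815959225 = -815959225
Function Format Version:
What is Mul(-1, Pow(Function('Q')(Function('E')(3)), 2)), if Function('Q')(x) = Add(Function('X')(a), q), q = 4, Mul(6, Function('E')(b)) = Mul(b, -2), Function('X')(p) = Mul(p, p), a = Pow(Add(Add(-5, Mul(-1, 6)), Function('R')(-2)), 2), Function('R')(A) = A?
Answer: -815959225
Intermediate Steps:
a = 169 (a = Pow(Add(Add(-5, Mul(-1, 6)), -2), 2) = Pow(Add(Add(-5, -6), -2), 2) = Pow(Add(-11, -2), 2) = Pow(-13, 2) = 169)
Function('X')(p) = Pow(p, 2)
Function('E')(b) = Mul(Rational(-1, 3), b) (Function('E')(b) = Mul(Rational(1, 6), Mul(b, -2)) = Mul(Rational(1, 6), Mul(-2, b)) = Mul(Rational(-1, 3), b))
Function('Q')(x) = 28565 (Function('Q')(x) = Add(Pow(169, 2), 4) = Add(28561, 4) = 28565)
Mul(-1, Pow(Function('Q')(Function('E')(3)), 2)) = Mul(-1, Pow(28565, 2)) = Mul(-1, 815959225) = -815959225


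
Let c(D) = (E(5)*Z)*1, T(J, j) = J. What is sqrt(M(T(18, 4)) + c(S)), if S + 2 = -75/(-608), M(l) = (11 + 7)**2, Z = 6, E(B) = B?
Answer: sqrt(354) ≈ 18.815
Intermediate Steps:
M(l) = 324 (M(l) = 18**2 = 324)
S = -1141/608 (S = -2 - 75/(-608) = -2 - 75*(-1/608) = -2 + 75/608 = -1141/608 ≈ -1.8766)
c(D) = 30 (c(D) = (5*6)*1 = 30*1 = 30)
sqrt(M(T(18, 4)) + c(S)) = sqrt(324 + 30) = sqrt(354)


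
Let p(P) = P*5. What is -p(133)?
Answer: -665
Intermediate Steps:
p(P) = 5*P
-p(133) = -5*133 = -1*665 = -665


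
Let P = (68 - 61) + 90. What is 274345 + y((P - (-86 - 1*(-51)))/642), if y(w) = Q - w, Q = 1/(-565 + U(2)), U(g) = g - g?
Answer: 16585514438/60455 ≈ 2.7435e+5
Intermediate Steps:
P = 97 (P = 7 + 90 = 97)
U(g) = 0
Q = -1/565 (Q = 1/(-565 + 0) = 1/(-565) = -1/565 ≈ -0.0017699)
y(w) = -1/565 - w
274345 + y((P - (-86 - 1*(-51)))/642) = 274345 + (-1/565 - (97 - (-86 - 1*(-51)))/642) = 274345 + (-1/565 - (97 - (-86 + 51))/642) = 274345 + (-1/565 - (97 - 1*(-35))/642) = 274345 + (-1/565 - (97 + 35)/642) = 274345 + (-1/565 - 132/642) = 274345 + (-1/565 - 1*22/107) = 274345 + (-1/565 - 22/107) = 274345 - 12537/60455 = 16585514438/60455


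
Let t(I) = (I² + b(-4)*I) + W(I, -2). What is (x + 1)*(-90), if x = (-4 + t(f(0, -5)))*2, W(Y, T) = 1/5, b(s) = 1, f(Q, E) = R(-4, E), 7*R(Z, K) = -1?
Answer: 30186/49 ≈ 616.04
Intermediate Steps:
R(Z, K) = -⅐ (R(Z, K) = (⅐)*(-1) = -⅐)
f(Q, E) = -⅐
W(Y, T) = ⅕
t(I) = ⅕ + I + I² (t(I) = (I² + 1*I) + ⅕ = (I² + I) + ⅕ = (I + I²) + ⅕ = ⅕ + I + I²)
x = -1922/245 (x = (-4 + (⅕ - ⅐ + (-⅐)²))*2 = (-4 + (⅕ - ⅐ + 1/49))*2 = (-4 + 19/245)*2 = -961/245*2 = -1922/245 ≈ -7.8449)
(x + 1)*(-90) = (-1922/245 + 1)*(-90) = -1677/245*(-90) = 30186/49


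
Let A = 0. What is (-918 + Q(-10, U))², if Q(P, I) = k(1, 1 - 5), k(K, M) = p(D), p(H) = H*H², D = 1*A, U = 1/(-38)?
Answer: 842724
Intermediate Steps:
U = -1/38 ≈ -0.026316
D = 0 (D = 1*0 = 0)
p(H) = H³
k(K, M) = 0 (k(K, M) = 0³ = 0)
Q(P, I) = 0
(-918 + Q(-10, U))² = (-918 + 0)² = (-918)² = 842724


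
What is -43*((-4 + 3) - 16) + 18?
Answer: 749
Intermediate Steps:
-43*((-4 + 3) - 16) + 18 = -43*(-1 - 16) + 18 = -43*(-17) + 18 = 731 + 18 = 749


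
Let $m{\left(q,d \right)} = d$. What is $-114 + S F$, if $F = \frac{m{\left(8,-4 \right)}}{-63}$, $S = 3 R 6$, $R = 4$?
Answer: $- \frac{766}{7} \approx -109.43$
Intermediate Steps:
$S = 72$ ($S = 3 \cdot 4 \cdot 6 = 12 \cdot 6 = 72$)
$F = \frac{4}{63}$ ($F = - \frac{4}{-63} = \left(-4\right) \left(- \frac{1}{63}\right) = \frac{4}{63} \approx 0.063492$)
$-114 + S F = -114 + 72 \cdot \frac{4}{63} = -114 + \frac{32}{7} = - \frac{766}{7}$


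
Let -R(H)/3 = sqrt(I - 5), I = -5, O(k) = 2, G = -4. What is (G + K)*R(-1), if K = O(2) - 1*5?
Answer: 21*I*sqrt(10) ≈ 66.408*I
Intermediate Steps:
R(H) = -3*I*sqrt(10) (R(H) = -3*sqrt(-5 - 5) = -3*I*sqrt(10))
K = -3 (K = 2 - 1*5 = 2 - 5 = -3)
(G + K)*R(-1) = (-4 - 3)*(-3*I*sqrt(10)) = -(-21)*I*sqrt(10) = 21*I*sqrt(10)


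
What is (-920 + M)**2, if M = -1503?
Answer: 5870929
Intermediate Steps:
(-920 + M)**2 = (-920 - 1503)**2 = (-2423)**2 = 5870929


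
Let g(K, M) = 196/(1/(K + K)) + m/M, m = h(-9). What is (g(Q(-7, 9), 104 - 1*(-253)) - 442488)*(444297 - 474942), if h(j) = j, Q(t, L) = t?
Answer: 1623652114095/119 ≈ 1.3644e+10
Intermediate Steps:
m = -9
g(K, M) = -9/M + 392*K (g(K, M) = 196/(1/(K + K)) - 9/M = 196/(1/(2*K)) - 9/M = 196/((1/(2*K))) - 9/M = 196*(2*K) - 9/M = 392*K - 9/M = -9/M + 392*K)
(g(Q(-7, 9), 104 - 1*(-253)) - 442488)*(444297 - 474942) = ((-9/(104 - 1*(-253)) + 392*(-7)) - 442488)*(444297 - 474942) = ((-9/(104 + 253) - 2744) - 442488)*(-30645) = ((-9/357 - 2744) - 442488)*(-30645) = ((-9*1/357 - 2744) - 442488)*(-30645) = ((-3/119 - 2744) - 442488)*(-30645) = (-326539/119 - 442488)*(-30645) = -52982611/119*(-30645) = 1623652114095/119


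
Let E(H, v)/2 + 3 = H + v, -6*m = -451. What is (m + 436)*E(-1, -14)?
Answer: -18402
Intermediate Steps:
m = 451/6 (m = -⅙*(-451) = 451/6 ≈ 75.167)
E(H, v) = -6 + 2*H + 2*v (E(H, v) = -6 + 2*(H + v) = -6 + (2*H + 2*v) = -6 + 2*H + 2*v)
(m + 436)*E(-1, -14) = (451/6 + 436)*(-6 + 2*(-1) + 2*(-14)) = 3067*(-6 - 2 - 28)/6 = (3067/6)*(-36) = -18402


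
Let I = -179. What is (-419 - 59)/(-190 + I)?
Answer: 478/369 ≈ 1.2954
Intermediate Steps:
(-419 - 59)/(-190 + I) = (-419 - 59)/(-190 - 179) = -478/(-369) = -478*(-1/369) = 478/369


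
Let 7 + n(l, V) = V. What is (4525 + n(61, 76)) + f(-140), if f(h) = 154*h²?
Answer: 3022994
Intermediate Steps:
n(l, V) = -7 + V
(4525 + n(61, 76)) + f(-140) = (4525 + (-7 + 76)) + 154*(-140)² = (4525 + 69) + 154*19600 = 4594 + 3018400 = 3022994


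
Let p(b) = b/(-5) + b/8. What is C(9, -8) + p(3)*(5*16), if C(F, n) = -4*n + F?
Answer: 23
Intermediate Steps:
C(F, n) = F - 4*n
p(b) = -3*b/40 (p(b) = b*(-1/5) + b*(1/8) = -b/5 + b/8 = -3*b/40)
C(9, -8) + p(3)*(5*16) = (9 - 4*(-8)) + (-3/40*3)*(5*16) = (9 + 32) - 9/40*80 = 41 - 18 = 23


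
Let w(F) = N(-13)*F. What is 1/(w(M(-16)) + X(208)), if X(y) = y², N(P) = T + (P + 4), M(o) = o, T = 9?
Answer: 1/43264 ≈ 2.3114e-5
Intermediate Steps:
N(P) = 13 + P (N(P) = 9 + (P + 4) = 9 + (4 + P) = 13 + P)
w(F) = 0 (w(F) = (13 - 13)*F = 0*F = 0)
1/(w(M(-16)) + X(208)) = 1/(0 + 208²) = 1/(0 + 43264) = 1/43264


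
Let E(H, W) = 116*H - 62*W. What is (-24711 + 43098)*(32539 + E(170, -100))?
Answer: 1074885633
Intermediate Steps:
E(H, W) = -62*W + 116*H
(-24711 + 43098)*(32539 + E(170, -100)) = (-24711 + 43098)*(32539 + (-62*(-100) + 116*170)) = 18387*(32539 + (6200 + 19720)) = 18387*(32539 + 25920) = 18387*58459 = 1074885633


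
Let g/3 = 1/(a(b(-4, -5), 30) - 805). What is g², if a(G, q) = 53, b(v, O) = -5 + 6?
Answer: 9/565504 ≈ 1.5915e-5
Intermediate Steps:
b(v, O) = 1
g = -3/752 (g = 3/(53 - 805) = 3/(-752) = 3*(-1/752) = -3/752 ≈ -0.0039894)
g² = (-3/752)² = 9/565504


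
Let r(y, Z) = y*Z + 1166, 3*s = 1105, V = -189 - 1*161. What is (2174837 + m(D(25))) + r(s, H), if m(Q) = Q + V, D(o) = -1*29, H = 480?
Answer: 2352424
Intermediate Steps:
V = -350 (V = -189 - 161 = -350)
s = 1105/3 (s = (⅓)*1105 = 1105/3 ≈ 368.33)
D(o) = -29
r(y, Z) = 1166 + Z*y (r(y, Z) = Z*y + 1166 = 1166 + Z*y)
m(Q) = -350 + Q (m(Q) = Q - 350 = -350 + Q)
(2174837 + m(D(25))) + r(s, H) = (2174837 + (-350 - 29)) + (1166 + 480*(1105/3)) = (2174837 - 379) + (1166 + 176800) = 2174458 + 177966 = 2352424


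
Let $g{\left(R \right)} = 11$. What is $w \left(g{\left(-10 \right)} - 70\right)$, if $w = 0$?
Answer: $0$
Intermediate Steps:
$w \left(g{\left(-10 \right)} - 70\right) = 0 \left(11 - 70\right) = 0 \left(-59\right) = 0$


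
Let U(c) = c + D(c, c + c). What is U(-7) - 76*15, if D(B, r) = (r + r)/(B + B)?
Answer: -1145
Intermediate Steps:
D(B, r) = r/B (D(B, r) = (2*r)/((2*B)) = (2*r)*(1/(2*B)) = r/B)
U(c) = 2 + c (U(c) = c + (c + c)/c = c + (2*c)/c = c + 2 = 2 + c)
U(-7) - 76*15 = (2 - 7) - 76*15 = -5 - 1140 = -1145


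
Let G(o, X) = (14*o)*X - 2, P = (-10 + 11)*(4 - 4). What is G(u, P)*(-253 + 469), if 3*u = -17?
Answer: -432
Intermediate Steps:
u = -17/3 (u = (⅓)*(-17) = -17/3 ≈ -5.6667)
P = 0 (P = 1*0 = 0)
G(o, X) = -2 + 14*X*o (G(o, X) = 14*X*o - 2 = -2 + 14*X*o)
G(u, P)*(-253 + 469) = (-2 + 14*0*(-17/3))*(-253 + 469) = (-2 + 0)*216 = -2*216 = -432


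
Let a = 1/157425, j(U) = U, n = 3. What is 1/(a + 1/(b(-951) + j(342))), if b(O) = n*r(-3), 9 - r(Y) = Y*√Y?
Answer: 1018473788925/2766549631 + 24782630625*I*√3/2766549631 ≈ 368.14 + 15.516*I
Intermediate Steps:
r(Y) = 9 - Y^(3/2) (r(Y) = 9 - Y*√Y = 9 - Y^(3/2))
b(O) = 27 + 9*I*√3 (b(O) = 3*(9 - (-3)^(3/2)) = 3*(9 - (-3)*I*√3) = 3*(9 + 3*I*√3) = 27 + 9*I*√3)
a = 1/157425 ≈ 6.3522e-6
1/(a + 1/(b(-951) + j(342))) = 1/(1/157425 + 1/((27 + 9*I*√3) + 342)) = 1/(1/157425 + 1/(369 + 9*I*√3))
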